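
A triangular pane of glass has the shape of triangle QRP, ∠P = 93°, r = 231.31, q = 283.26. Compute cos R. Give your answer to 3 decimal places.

cos R ≈ 0.788

By the law of cosines, p² = q² + r² − 2·q·r·cos P = 1.406e+05, so p ≈ 374.96.
Law of cosines again: cos R = (p² + q² − r²)/(2·p·q) ≈ 0.78772, so ∠R ≈ 38.03°.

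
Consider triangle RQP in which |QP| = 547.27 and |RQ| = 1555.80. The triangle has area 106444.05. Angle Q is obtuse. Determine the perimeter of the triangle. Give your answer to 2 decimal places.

From area = ½·|RQ|·|QP|·sin Q, we get sin Q = 2·area/(|RQ|·|QP|) ≈ 0.25003.
Taking the obtuse solution, ∠Q ≈ 165.52°.
Law of cosines then gives |PR| ≈ 2090.2.
Perimeter = 547.27 + 2090.2 + 1555.8 = 4193.2.

perimeter ≈ 4193.24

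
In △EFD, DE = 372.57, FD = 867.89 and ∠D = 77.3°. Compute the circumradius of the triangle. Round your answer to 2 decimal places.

By the law of cosines, EF² = FD² + DE² − 2·FD·DE·cos D = 7.4987e+05, so EF ≈ 865.95.
Area = ½·FD·DE·sin D ≈ 1.5772e+05.
Circumradius = EF/(2 sin D) ≈ 443.83.

R ≈ 443.83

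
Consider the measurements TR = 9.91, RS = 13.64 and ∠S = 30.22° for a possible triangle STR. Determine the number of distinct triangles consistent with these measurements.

RS·sin S = 13.64·sin(30.22°) ≈ 6.865.
Since RS sin S < TR < RS (6.865 < 9.91 < 13.64), two triangles exist.

2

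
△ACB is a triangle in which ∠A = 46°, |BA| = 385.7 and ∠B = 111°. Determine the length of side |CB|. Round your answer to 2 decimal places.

The third angle is ∠C = 180° − ∠B − ∠A = 23.00°.
Law of sines: |CB| = |BA|·sin A/sin C ≈ 710.08.

710.08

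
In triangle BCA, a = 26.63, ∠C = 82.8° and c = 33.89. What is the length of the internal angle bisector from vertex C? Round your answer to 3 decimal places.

t_C ≈ 19.169

Law of sines: sin A = a·sin C/c ≈ 0.77958.
Since c ≥ a, only the acute value applies: ∠A ≈ 51.22°.
Then ∠B = 180° − ∠C − ∠A ≈ 45.98°.
Law of sines gives b = c·sin B/sin C ≈ 24.563.
The bisector from C has length 2·a·b·cos(∠C/2)/(a+b) ≈ 19.169.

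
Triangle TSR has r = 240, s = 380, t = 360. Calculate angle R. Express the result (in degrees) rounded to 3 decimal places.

By the law of cosines, cos R = (t² + s² − r²) / (2·t·s) ≈ 0.79094, so ∠R ≈ 37.73°.

37.727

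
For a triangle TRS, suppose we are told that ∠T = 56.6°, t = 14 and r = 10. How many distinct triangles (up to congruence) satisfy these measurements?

1

r·sin T = 10·sin(56.6°) ≈ 8.348.
Since t ≥ r, exactly one triangle exists.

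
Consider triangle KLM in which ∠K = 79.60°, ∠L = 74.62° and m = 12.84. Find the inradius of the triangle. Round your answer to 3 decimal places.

r ≈ 5.111

The third angle is ∠M = 180° − ∠K − ∠L = 25.78°.
Law of sines: k = m·sin K/sin M ≈ 29.038.
Law of sines: l = m·sin L/sin M ≈ 28.466.
Area = ½·m·k·sin L ≈ 179.75.
Semiperimeter s = (29.038+28.466+12.84)/2 = 35.172.
Inradius = area/s = 179.75/35.172 ≈ 5.1105.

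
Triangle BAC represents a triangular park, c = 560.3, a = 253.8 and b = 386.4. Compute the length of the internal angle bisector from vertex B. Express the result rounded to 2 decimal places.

By the law of cosines, cos B = (a² + c² − b²) / (2·a·c) ≈ 0.80534, so ∠B ≈ 36.36°.
The bisector from B has length 2·a·c·cos(∠B/2)/(a+c) ≈ 331.92.

t_B ≈ 331.92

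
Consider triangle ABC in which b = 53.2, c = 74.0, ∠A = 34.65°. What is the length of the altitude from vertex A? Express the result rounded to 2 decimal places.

By the law of cosines, a² = b² + c² − 2·b·c·cos A = 1829.1, so a ≈ 42.768.
Area = ½·b·c·sin A ≈ 1119.2.
The altitude from A has length 2·area/a ≈ 52.336.

h_A ≈ 52.34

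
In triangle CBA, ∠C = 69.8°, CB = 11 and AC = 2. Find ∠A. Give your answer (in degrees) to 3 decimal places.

∠A ≈ 99.881°

By the law of cosines, BA² = AC² + CB² − 2·AC·CB·cos C = 109.81, so BA ≈ 10.479.
Law of cosines again: cos A = (BA² + AC² − CB²)/(2·BA·AC) ≈ -0.17161, so ∠A ≈ 99.88°.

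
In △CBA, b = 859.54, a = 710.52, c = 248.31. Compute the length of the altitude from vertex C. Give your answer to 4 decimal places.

Semiperimeter s = (248.31 + 859.54 + 710.52)/2 = 909.18.
Heron's formula: area = √(909.18·660.88·49.645·198.66) ≈ 76981.
The altitude from C has length 2·area/c ≈ 620.04.

h_C ≈ 620.0404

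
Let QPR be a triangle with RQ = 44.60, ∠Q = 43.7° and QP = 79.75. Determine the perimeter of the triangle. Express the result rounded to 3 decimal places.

By the law of cosines, PR² = RQ² + QP² − 2·RQ·QP·cos Q = 3206.3, so PR ≈ 56.624.
Semiperimeter s = (56.624+44.6+79.75)/2 = 90.487.
Perimeter = 56.624 + 44.6 + 79.75 = 180.97.

180.974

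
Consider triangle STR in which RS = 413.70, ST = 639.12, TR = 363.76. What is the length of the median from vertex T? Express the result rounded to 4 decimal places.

m_T ≈ 477.0859

Median from T: ½√(2·ST² + 2·TR² − RS²) ≈ 477.09.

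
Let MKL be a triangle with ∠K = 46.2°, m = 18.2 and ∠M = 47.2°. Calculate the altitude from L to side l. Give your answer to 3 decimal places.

h_L ≈ 13.136

The third angle is ∠L = 180° − ∠M − ∠K = 86.60°.
Law of sines: k = m·sin K/sin M ≈ 17.903.
Law of sines: l = m·sin L/sin M ≈ 24.761.
Area = ½·m·k·sin L ≈ 162.63.
The altitude from L has length 2·area/l ≈ 13.136.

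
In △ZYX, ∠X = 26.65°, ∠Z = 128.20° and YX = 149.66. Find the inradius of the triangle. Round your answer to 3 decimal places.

17.192

The third angle is ∠Y = 180° − ∠X − ∠Z = 25.15°.
Law of sines: XZ = YX·sin Y/sin Z ≈ 80.936.
Law of sines: ZY = YX·sin X/sin Z ≈ 85.421.
Area = ½·YX·XZ·sin X ≈ 2716.5.
Semiperimeter s = (149.66+80.936+85.421)/2 = 158.01.
Inradius = area/s = 2716.5/158.01 ≈ 17.192.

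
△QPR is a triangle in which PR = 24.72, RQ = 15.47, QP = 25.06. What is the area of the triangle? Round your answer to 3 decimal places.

182.947

Semiperimeter s = (24.72 + 15.47 + 25.06)/2 = 32.625.
Heron's formula: area = √(32.625·7.905·17.155·7.565) ≈ 182.95.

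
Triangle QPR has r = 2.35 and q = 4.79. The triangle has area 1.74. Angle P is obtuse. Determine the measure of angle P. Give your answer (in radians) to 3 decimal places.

∠P ≈ 2.827 rad

From area = ½·r·q·sin P, we get sin P = 2·area/(r·q) ≈ 0.30915.
Taking the obtuse solution, ∠P ≈ 2.827 rad.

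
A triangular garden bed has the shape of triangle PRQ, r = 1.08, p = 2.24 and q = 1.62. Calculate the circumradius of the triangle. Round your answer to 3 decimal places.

1.196

By the law of cosines, cos P = (r² + q² − p²) / (2·r·q) ≈ -0.35059, so ∠P ≈ 110.52°.
Circumradius = p/(2 sin P) ≈ 1.1959.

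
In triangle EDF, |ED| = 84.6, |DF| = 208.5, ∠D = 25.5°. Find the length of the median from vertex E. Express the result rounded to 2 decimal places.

m_E ≈ 45.87

By the law of cosines, |FE|² = |ED|² + |DF|² − 2·|ED|·|DF|·cos D = 18788, so |FE| ≈ 137.07.
Median from E: ½√(2·|FE|² + 2·|ED|² − |DF|²) ≈ 45.874.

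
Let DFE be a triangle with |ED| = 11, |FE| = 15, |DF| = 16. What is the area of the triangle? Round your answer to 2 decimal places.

Semiperimeter s = (15 + 11 + 16)/2 = 21.
Heron's formula: area = √(21·6·10·5) ≈ 79.373.

area ≈ 79.37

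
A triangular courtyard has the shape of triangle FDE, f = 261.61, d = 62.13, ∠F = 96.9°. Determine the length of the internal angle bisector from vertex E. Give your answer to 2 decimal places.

Law of sines: sin D = d·sin F/f ≈ 0.23577.
Since f ≥ d, only the acute value applies: ∠D ≈ 13.64°.
Then ∠E = 180° − ∠F − ∠D ≈ 69.46°.
Law of sines gives e = f·sin E/sin F ≈ 246.77.
The bisector from E has length 2·f·d·cos(∠E/2)/(f+d) ≈ 82.522.

82.52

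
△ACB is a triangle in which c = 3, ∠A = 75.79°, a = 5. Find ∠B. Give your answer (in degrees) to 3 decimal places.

Law of sines: sin C = c·sin A/a ≈ 0.58164.
Since a ≥ c, only the acute value applies: ∠C ≈ 35.57°.
Then ∠B = 180° − ∠A − ∠C ≈ 68.64°.

∠B ≈ 68.644°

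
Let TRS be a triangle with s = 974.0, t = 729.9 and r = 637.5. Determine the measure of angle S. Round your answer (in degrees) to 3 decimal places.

By the law of cosines, cos S = (t² + r² − s²) / (2·t·r) ≈ -0.01023, so ∠S ≈ 90.59°.

90.586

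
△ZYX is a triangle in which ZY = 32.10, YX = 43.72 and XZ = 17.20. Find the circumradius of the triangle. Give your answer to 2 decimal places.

By the law of cosines, cos Z = (XZ² + ZY² − YX²) / (2·XZ·ZY) ≈ -0.52995, so ∠Z ≈ 122.00°.
Circumradius = YX/(2 sin Z) ≈ 25.777.

25.78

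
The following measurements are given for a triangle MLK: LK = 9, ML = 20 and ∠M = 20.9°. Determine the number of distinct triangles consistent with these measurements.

2

ML·sin M = 20·sin(20.9°) ≈ 7.135.
Since ML sin M < LK < ML (7.135 < 9 < 20), two triangles exist.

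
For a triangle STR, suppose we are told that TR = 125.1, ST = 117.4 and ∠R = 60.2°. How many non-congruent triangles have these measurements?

2

TR·sin R = 125.1·sin(60.2°) ≈ 108.6.
Since TR sin R < ST < TR (108.6 < 117.4 < 125.1), two triangles exist.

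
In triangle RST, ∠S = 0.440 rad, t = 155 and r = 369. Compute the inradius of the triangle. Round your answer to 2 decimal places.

31.97

By the law of cosines, s² = t² + r² − 2·t·r·cos S = 56691, so s ≈ 238.1.
Area = ½·t·r·sin S ≈ 12181.
Semiperimeter p = (369+238.1+155)/2 = 381.05.
Inradius = area/p = 12181/381.05 ≈ 31.966.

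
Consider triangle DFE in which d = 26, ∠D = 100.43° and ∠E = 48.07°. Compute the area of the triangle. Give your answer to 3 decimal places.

133.594

The third angle is ∠F = 180° − ∠E − ∠D = 31.50°.
Law of sines: f = d·sin F/sin D ≈ 13.813.
Law of sines: e = d·sin E/sin D ≈ 19.668.
Area = ½·d·f·sin E ≈ 133.59.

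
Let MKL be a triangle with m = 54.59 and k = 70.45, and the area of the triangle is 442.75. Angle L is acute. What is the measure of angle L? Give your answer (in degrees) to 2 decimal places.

∠L ≈ 13.31°

From area = ½·m·k·sin L, we get sin L = 2·area/(m·k) ≈ 0.23025.
Taking the acute solution, ∠L ≈ 13.31°.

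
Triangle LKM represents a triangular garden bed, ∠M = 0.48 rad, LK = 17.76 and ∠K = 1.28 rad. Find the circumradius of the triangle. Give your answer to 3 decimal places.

R ≈ 19.230

The third angle is ∠L = π − ∠K − ∠M = 1.382 rad.
Law of sines: KM = LK·sin L/sin M ≈ 37.774.
Law of sines: ML = LK·sin K/sin M ≈ 36.845.
Circumradius = LK/(2 sin M) ≈ 19.23.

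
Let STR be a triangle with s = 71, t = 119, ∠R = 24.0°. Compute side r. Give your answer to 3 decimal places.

61.359

By the law of cosines, r² = s² + t² − 2·s·t·cos R = 3764.9, so r ≈ 61.359.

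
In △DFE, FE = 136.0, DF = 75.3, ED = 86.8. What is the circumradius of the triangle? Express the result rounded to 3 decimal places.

R ≈ 74.366

By the law of cosines, cos D = (ED² + DF² − FE²) / (2·ED·DF) ≈ -0.40481, so ∠D ≈ 113.88°.
Circumradius = FE/(2 sin D) ≈ 74.366.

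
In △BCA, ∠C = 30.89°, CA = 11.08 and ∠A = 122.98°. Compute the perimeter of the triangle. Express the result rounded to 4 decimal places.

The third angle is ∠B = 180° − ∠C − ∠A = 26.13°.
Law of sines: AB = CA·sin C/sin B ≈ 12.916.
Law of sines: BC = CA·sin A/sin B ≈ 21.104.
Semiperimeter s = (11.08+12.916+21.104)/2 = 22.55.
Perimeter = 11.08 + 12.916 + 21.104 = 45.101.

perimeter ≈ 45.1005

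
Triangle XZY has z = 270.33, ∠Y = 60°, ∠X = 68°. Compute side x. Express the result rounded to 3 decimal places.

The third angle is ∠Z = 180° − ∠Y − ∠X = 52.00°.
Law of sines: x = z·sin X/sin Z ≈ 318.07.

318.074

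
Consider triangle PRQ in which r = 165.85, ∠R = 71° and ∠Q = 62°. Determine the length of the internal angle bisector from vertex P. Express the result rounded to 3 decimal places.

t_P ≈ 146.890

The third angle is ∠P = 180° − ∠R − ∠Q = 47.00°.
Law of sines: p = r·sin P/sin R ≈ 128.28.
Law of sines: q = r·sin Q/sin R ≈ 154.87.
The bisector from P has length 2·r·q·cos(∠P/2)/(r+q) ≈ 146.89.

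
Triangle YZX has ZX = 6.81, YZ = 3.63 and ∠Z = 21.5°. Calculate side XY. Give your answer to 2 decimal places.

By the law of cosines, XY² = YZ² + ZX² − 2·YZ·ZX·cos Z = 13.553, so XY ≈ 3.6814.

3.68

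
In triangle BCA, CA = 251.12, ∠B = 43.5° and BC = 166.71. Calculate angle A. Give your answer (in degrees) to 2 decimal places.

Law of sines: sin A = BC·sin B/CA ≈ 0.45698.
Since CA ≥ BC, only the acute value applies: ∠A ≈ 27.19°.
Then ∠C = 180° − ∠B − ∠A ≈ 109.31°.

27.19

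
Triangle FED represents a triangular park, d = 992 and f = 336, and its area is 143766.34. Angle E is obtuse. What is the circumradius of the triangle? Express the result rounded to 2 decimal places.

From area = ½·d·f·sin E, we get sin E = 2·area/(d·f) ≈ 0.86265.
Taking the obtuse solution, ∠E ≈ 120.38°.
Law of cosines then gives e ≈ 1197.6.
Circumradius = e/(2 sin E) ≈ 694.11.

R ≈ 694.11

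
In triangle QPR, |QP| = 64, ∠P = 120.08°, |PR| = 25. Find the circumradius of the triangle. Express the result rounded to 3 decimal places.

By the law of cosines, |RQ|² = |QP|² + |PR|² − 2·|QP|·|PR|·cos P = 6324.9, so |RQ| ≈ 79.529.
Area = ½·|QP|·|PR|·sin P ≈ 692.26.
Circumradius = |RQ|/(2 sin P) ≈ 45.953.

45.953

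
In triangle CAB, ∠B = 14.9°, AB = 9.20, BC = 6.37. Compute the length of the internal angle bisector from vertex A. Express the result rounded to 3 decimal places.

By the law of cosines, CA² = AB² + BC² − 2·AB·BC·cos B = 11.95, so CA ≈ 3.4569.
Law of cosines again: cos A = (CA² + AB² − BC²)/(2·CA·AB) ≈ 0.88062, so ∠A ≈ 28.28°.
The bisector from A has length 2·CA·AB·cos(∠A/2)/(CA+AB) ≈ 4.8731.

4.873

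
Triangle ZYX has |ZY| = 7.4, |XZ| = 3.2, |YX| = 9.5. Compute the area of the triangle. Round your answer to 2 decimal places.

10.02

Semiperimeter s = (9.5 + 3.2 + 7.4)/2 = 10.05.
Heron's formula: area = √(10.05·0.55·6.85·2.65) ≈ 10.017.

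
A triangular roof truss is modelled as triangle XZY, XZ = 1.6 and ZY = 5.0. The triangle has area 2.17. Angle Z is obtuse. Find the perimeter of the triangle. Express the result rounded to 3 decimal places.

perimeter ≈ 13.003

From area = ½·XZ·ZY·sin Z, we get sin Z = 2·area/(XZ·ZY) ≈ 0.54250.
Taking the obtuse solution, ∠Z ≈ 147.15°.
Law of cosines then gives YX ≈ 6.4032.
Perimeter = 5 + 6.4032 + 1.6 = 13.003.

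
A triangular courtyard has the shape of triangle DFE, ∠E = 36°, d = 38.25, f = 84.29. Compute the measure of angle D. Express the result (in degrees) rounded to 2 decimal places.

∠D ≈ 22.85°

By the law of cosines, e² = d² + f² − 2·d·f·cos E = 3351.2, so e ≈ 57.889.
Law of cosines again: cos D = (f² + e² − d²)/(2·f·e) ≈ 0.92150, so ∠D ≈ 22.85°.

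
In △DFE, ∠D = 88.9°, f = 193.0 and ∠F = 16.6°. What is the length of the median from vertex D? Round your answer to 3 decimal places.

341.271

The third angle is ∠E = 180° − ∠D − ∠F = 74.50°.
Law of sines: d = f·sin D/sin F ≈ 675.44.
Law of sines: e = f·sin E/sin F ≈ 650.99.
Median from D: ½√(2·f² + 2·e² − d²) ≈ 341.27.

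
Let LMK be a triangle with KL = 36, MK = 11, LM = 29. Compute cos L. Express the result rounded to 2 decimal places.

cos L ≈ 0.97

By the law of cosines, cos L = (KL² + LM² − MK²) / (2·KL·LM) ≈ 0.96552, so ∠L ≈ 15.09°.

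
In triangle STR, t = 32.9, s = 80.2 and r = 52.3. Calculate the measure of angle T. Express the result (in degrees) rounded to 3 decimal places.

By the law of cosines, cos T = (r² + s² − t²) / (2·r·s) ≈ 0.96376, so ∠T ≈ 15.47°.

15.472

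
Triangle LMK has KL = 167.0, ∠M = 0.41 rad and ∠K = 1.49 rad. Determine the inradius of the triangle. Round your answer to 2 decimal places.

The third angle is ∠L = π − ∠M − ∠K = 1.242 rad.
Law of sines: MK = KL·sin L/sin M ≈ 396.46.
Law of sines: LM = KL·sin K/sin M ≈ 417.59.
Area = ½·KL·MK·sin K ≈ 32996.
Semiperimeter s = (396.46+167+417.59)/2 = 490.52.
Inradius = area/s = 32996/490.52 ≈ 67.267.

r ≈ 67.27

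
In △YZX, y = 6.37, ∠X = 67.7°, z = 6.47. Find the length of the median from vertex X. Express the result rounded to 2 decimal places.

By the law of cosines, x² = y² + z² − 2·y·z·cos X = 51.16, so x ≈ 7.1526.
Median from X: ½√(2·y² + 2·z² − x²) ≈ 5.3319.

5.33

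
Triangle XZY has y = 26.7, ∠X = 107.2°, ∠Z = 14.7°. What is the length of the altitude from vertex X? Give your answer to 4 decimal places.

6.7753

The third angle is ∠Y = 180° − ∠X − ∠Z = 58.10°.
Law of sines: x = y·sin X/sin Y ≈ 30.043.
Law of sines: z = y·sin Z/sin Y ≈ 7.9806.
Area = ½·y·x·sin Z ≈ 101.78.
The altitude from X has length 2·area/x ≈ 6.7753.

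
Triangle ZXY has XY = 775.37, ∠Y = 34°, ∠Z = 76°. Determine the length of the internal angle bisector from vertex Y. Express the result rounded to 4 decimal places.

729.6094

The third angle is ∠X = 180° − ∠Y − ∠Z = 70.00°.
Law of sines: YZ = XY·sin X/sin Z ≈ 750.91.
Law of sines: ZX = XY·sin Y/sin Z ≈ 446.85.
The bisector from Y has length 2·XY·YZ·cos(∠Y/2)/(XY+YZ) ≈ 729.61.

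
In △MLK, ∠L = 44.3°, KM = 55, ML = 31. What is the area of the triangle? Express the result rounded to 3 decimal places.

Law of sines: sin K = ML·sin L/KM ≈ 0.39365.
Since KM ≥ ML, only the acute value applies: ∠K ≈ 23.18°.
Then ∠M = 180° − ∠L − ∠K ≈ 112.52°.
Law of sines gives LK = KM·sin M/sin L ≈ 72.746.
Area = ½·KM·ML·sin M ≈ 787.5.

787.504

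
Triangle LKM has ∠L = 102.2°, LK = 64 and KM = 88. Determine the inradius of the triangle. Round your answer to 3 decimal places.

Law of sines: sin M = LK·sin L/KM ≈ 0.71085.
Since KM ≥ LK, only the acute value applies: ∠M ≈ 45.30°.
Then ∠K = 180° − ∠L − ∠M ≈ 32.50°.
Law of sines gives ML = KM·sin K/sin L ≈ 48.37.
Area = ½·KM·LK·sin K ≈ 1512.9.
Semiperimeter s = (88+48.37+64)/2 = 100.18.
Inradius = area/s = 1512.9/100.18 ≈ 15.101.

15.101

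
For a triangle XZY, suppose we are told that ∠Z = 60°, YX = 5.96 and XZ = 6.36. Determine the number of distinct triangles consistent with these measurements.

2

XZ·sin Z = 6.36·sin(60°) ≈ 5.508.
Since XZ sin Z < YX < XZ (5.508 < 5.96 < 6.36), two triangles exist.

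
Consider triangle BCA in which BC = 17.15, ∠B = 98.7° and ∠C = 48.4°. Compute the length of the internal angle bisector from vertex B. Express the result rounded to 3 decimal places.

The third angle is ∠A = 180° − ∠B − ∠C = 32.90°.
Law of sines: CA = BC·sin B/sin A ≈ 31.21.
Law of sines: AB = BC·sin C/sin A ≈ 23.611.
The bisector from B has length 2·AB·BC·cos(∠B/2)/(AB+BC) ≈ 12.943.

12.943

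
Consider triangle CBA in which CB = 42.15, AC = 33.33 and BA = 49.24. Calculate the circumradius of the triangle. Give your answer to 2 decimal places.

By the law of cosines, cos C = (AC² + CB² − BA²) / (2·AC·CB) ≈ 0.16476, so ∠C ≈ 80.52°.
Circumradius = BA/(2 sin C) ≈ 24.961.

R ≈ 24.96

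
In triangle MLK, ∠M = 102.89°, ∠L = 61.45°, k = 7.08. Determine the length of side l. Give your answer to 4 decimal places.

23.0397

The third angle is ∠K = 180° − ∠M − ∠L = 15.66°.
Law of sines: l = k·sin L/sin K ≈ 23.04.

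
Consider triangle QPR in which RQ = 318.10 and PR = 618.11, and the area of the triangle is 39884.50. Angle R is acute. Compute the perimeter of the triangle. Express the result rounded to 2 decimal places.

1288.09

From area = ½·PR·RQ·sin R, we get sin R = 2·area/(PR·RQ) ≈ 0.40570.
Taking the acute solution, ∠R ≈ 23.93°.
Law of cosines then gives QP ≈ 351.88.
Perimeter = 618.11 + 318.1 + 351.88 = 1288.1.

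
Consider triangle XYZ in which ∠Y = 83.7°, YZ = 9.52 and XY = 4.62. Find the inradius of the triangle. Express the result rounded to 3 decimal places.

By the law of cosines, ZX² = XY² + YZ² − 2·XY·YZ·cos Y = 102.32, so ZX ≈ 10.115.
Area = ½·XY·YZ·sin Y ≈ 21.858.
Semiperimeter s = (9.52+10.115+4.62)/2 = 12.128.
Inradius = area/s = 21.858/12.128 ≈ 1.8024.

r ≈ 1.802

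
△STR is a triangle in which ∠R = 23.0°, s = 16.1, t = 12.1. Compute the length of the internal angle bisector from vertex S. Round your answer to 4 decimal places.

4.8054

By the law of cosines, r² = s² + t² − 2·s·t·cos R = 46.973, so r ≈ 6.8537.
Law of cosines again: cos S = (t² + r² − s²)/(2·t·r) ≈ -0.39689, so ∠S ≈ 113.38°.
The bisector from S has length 2·t·r·cos(∠S/2)/(t+r) ≈ 4.8054.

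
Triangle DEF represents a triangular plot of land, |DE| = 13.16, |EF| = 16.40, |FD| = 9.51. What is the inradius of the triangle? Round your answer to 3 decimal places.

3.203

Semiperimeter s = (16.4 + 9.51 + 13.16)/2 = 19.535.
Heron's formula: area = √(19.535·3.135·10.025·6.375) ≈ 62.562.
Inradius = area/s = 62.562/19.535 ≈ 3.2025.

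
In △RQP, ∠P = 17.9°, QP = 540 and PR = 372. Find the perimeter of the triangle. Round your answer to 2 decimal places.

By the law of cosines, RQ² = QP² + PR² − 2·QP·PR·cos P = 47671, so RQ ≈ 218.34.
Semiperimeter s = (540+372+218.34)/2 = 565.17.
Perimeter = 540 + 372 + 218.34 = 1130.3.

1130.34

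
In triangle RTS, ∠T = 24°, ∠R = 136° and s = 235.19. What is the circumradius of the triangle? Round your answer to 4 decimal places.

343.8248

The third angle is ∠S = 180° − ∠R − ∠T = 20.00°.
Law of sines: r = s·sin R/sin S ≈ 477.68.
Law of sines: t = s·sin T/sin S ≈ 279.69.
Circumradius = s/(2 sin S) ≈ 343.82.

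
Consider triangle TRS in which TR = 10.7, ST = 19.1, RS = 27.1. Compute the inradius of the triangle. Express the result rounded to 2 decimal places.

2.81

Semiperimeter s = (27.1 + 19.1 + 10.7)/2 = 28.45.
Heron's formula: area = √(28.45·1.35·9.35·17.75) ≈ 79.839.
Inradius = area/s = 79.839/28.45 ≈ 2.8063.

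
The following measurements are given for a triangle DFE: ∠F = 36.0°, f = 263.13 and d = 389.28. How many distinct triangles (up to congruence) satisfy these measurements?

2

d·sin F = 389.28·sin(36.0°) ≈ 228.8.
Since d sin F < f < d (228.8 < 263.13 < 389.28), two triangles exist.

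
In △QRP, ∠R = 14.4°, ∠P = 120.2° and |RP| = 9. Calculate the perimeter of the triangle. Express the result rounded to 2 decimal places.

The third angle is ∠Q = 180° − ∠R − ∠P = 45.40°.
Law of sines: |PQ| = |RP|·sin R/sin Q ≈ 3.1434.
Law of sines: |QR| = |RP|·sin P/sin Q ≈ 10.924.
Semiperimeter s = (9+3.1434+10.924)/2 = 11.534.
Perimeter = 9 + 3.1434 + 10.924 = 23.068.

perimeter ≈ 23.07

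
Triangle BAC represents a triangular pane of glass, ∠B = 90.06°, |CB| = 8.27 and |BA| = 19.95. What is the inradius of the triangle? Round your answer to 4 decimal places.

r ≈ 3.3114

By the law of cosines, |AC|² = |CB|² + |BA|² − 2·|CB|·|BA|·cos B = 466.74, so |AC| ≈ 21.604.
Area = ½·|CB|·|BA|·sin B ≈ 82.493.
Semiperimeter s = (21.604+8.27+19.95)/2 = 24.912.
Inradius = area/s = 82.493/24.912 ≈ 3.3114.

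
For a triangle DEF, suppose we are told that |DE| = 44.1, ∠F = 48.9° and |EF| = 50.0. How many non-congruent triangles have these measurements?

2

|EF|·sin F = 50.0·sin(48.9°) ≈ 37.68.
Since |EF| sin F < |DE| < |EF| (37.68 < 44.1 < 50.0), two triangles exist.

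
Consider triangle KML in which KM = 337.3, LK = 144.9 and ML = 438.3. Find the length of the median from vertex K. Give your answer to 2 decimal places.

Median from K: ½√(2·LK² + 2·KM² − ML²) ≈ 139.13.

139.13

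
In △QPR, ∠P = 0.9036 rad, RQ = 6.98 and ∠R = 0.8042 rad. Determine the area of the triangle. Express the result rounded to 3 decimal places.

The third angle is ∠Q = π − ∠P − ∠R = 1.4338 rad.
Law of sines: PR = RQ·sin Q/sin P ≈ 8.8021.
Law of sines: QP = RQ·sin R/sin P ≈ 6.3999.
Area = ½·RQ·PR·sin R ≈ 22.126.

area ≈ 22.126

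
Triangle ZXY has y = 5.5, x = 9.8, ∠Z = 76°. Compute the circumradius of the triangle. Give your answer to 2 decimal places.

By the law of cosines, z² = x² + y² − 2·x·y·cos Z = 100.21, so z ≈ 10.011.
Area = ½·x·y·sin Z ≈ 26.149.
Circumradius = z/(2 sin Z) ≈ 5.1585.

5.16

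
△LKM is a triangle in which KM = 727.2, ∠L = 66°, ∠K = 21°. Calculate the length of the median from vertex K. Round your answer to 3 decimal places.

m_K ≈ 748.346

The third angle is ∠M = 180° − ∠L − ∠K = 93.00°.
Law of sines: ML = KM·sin K/sin L ≈ 285.27.
Law of sines: LK = KM·sin M/sin L ≈ 794.93.
Median from K: ½√(2·LK² + 2·KM² − ML²) ≈ 748.35.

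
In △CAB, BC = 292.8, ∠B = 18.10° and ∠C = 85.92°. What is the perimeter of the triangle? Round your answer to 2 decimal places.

The third angle is ∠A = 180° − ∠B − ∠C = 75.98°.
Law of sines: AB = BC·sin C/sin A ≈ 301.03.
Law of sines: CA = BC·sin B/sin A ≈ 93.759.
Semiperimeter s = (301.03+292.8+93.759)/2 = 343.79.
Perimeter = 301.03 + 292.8 + 93.759 = 687.58.

687.58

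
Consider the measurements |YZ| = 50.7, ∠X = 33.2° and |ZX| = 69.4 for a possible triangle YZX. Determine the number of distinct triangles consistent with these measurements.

|ZX|·sin X = 69.4·sin(33.2°) ≈ 38.
Since |ZX| sin X < |YZ| < |ZX| (38 < 50.7 < 69.4), two triangles exist.

2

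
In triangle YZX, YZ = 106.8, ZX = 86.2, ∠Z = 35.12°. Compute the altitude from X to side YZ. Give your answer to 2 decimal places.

49.59

By the law of cosines, XY² = YZ² + ZX² − 2·YZ·ZX·cos Z = 3776.3, so XY ≈ 61.452.
Area = ½·YZ·ZX·sin Z ≈ 2648.1.
The altitude from X has length 2·area/YZ ≈ 49.59.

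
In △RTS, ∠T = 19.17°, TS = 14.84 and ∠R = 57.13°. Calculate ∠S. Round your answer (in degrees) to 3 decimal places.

The third angle is ∠S = 180° − ∠R − ∠T = 103.70°.

∠S ≈ 103.700°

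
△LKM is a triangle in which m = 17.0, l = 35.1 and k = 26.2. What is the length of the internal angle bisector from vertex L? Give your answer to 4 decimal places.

12.3031

By the law of cosines, cos L = (k² + m² − l²) / (2·k·m) ≈ -0.28802, so ∠L ≈ 106.74°.
The bisector from L has length 2·k·m·cos(∠L/2)/(k+m) ≈ 12.303.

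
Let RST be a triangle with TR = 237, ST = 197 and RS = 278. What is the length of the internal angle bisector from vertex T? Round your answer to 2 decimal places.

By the law of cosines, cos T = (ST² + TR² − RS²) / (2·ST·TR) ≈ 0.18949, so ∠T ≈ 1.380 rad.
The bisector from T has length 2·ST·TR·cos(∠T/2)/(ST+TR) ≈ 165.93.

t_T ≈ 165.93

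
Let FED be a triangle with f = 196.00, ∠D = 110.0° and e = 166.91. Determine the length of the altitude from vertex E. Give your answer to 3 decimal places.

By the law of cosines, d² = f² + e² − 2·f·e·cos D = 88653, so d ≈ 297.75.
Area = ½·f·e·sin D ≈ 15371.
The altitude from E has length 2·area/e ≈ 184.18.

184.180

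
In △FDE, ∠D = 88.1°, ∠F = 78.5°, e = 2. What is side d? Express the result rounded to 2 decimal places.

The third angle is ∠E = 180° − ∠F − ∠D = 13.40°.
Law of sines: d = e·sin D/sin E ≈ 8.6253.

8.63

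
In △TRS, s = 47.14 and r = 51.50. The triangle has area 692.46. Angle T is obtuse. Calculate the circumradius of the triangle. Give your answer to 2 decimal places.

82.51

From area = ½·r·s·sin T, we get sin T = 2·area/(r·s) ≈ 0.57046.
Taking the obtuse solution, ∠T ≈ 145.22°.
Law of cosines then gives t ≈ 94.14.
Circumradius = t/(2 sin T) ≈ 82.512.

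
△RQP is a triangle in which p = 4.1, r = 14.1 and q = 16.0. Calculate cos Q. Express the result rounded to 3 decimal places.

cos Q ≈ -0.349

By the law of cosines, cos Q = (p² + r² − q²) / (2·p·r) ≈ -0.34925, so ∠Q ≈ 110.44°.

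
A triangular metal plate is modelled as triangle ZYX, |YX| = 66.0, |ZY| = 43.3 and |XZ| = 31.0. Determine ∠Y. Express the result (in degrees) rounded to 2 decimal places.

By the law of cosines, cos Y = (|ZY|² + |YX|² − |XZ|²) / (2·|ZY|·|YX|) ≈ 0.92202, so ∠Y ≈ 22.78°.

∠Y ≈ 22.78°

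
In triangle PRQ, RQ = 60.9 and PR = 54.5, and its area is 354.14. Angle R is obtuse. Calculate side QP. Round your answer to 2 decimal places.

From area = ½·PR·RQ·sin R, we get sin R = 2·area/(PR·RQ) ≈ 0.21340.
Taking the obtuse solution, ∠R ≈ 167.68°.
Law of cosines then gives QP ≈ 114.74.

114.74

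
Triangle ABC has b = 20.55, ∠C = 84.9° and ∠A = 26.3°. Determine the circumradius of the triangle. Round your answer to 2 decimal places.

The third angle is ∠B = 180° − ∠C − ∠A = 68.80°.
Law of sines: a = b·sin A/sin B ≈ 9.766.
Law of sines: c = b·sin C/sin B ≈ 21.954.
Circumradius = b/(2 sin B) ≈ 11.021.

11.02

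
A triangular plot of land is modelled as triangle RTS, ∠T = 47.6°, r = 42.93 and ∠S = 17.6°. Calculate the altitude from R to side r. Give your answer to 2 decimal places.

The third angle is ∠R = 180° − ∠T − ∠S = 114.80°.
Law of sines: t = r·sin T/sin R ≈ 34.923.
Law of sines: s = r·sin S/sin R ≈ 14.299.
Area = ½·r·t·sin S ≈ 226.66.
The altitude from R has length 2·area/r ≈ 10.56.

h_R ≈ 10.56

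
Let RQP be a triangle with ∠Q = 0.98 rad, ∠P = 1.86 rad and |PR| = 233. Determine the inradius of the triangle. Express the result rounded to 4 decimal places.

The third angle is ∠R = π − ∠Q − ∠P = 0.302 rad.
Law of sines: |QP| = |PR|·sin R/sin Q ≈ 83.336.
Law of sines: |RQ| = |PR|·sin P/sin Q ≈ 268.9.
Area = ½·|PR|·|QP|·sin P ≈ 9305.5.
Semiperimeter s = (83.336+233+268.9)/2 = 292.62.
Inradius = area/s = 9305.5/292.62 ≈ 31.801.

r ≈ 31.8006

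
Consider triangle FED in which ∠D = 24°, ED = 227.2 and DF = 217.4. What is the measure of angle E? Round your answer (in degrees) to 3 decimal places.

72.080

By the law of cosines, FE² = ED² + DF² − 2·ED·DF·cos D = 8636.6, so FE ≈ 92.933.
Law of cosines again: cos E = (FE² + ED² − DF²)/(2·FE·ED) ≈ 0.30770, so ∠E ≈ 72.08°.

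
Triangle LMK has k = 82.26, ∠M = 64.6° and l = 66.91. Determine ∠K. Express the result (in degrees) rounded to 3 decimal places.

66.945

By the law of cosines, m² = k² + l² − 2·k·l·cos M = 6521.9, so m ≈ 80.758.
Law of cosines again: cos K = (l² + m² − k²)/(2·l·m) ≈ 0.39161, so ∠K ≈ 66.95°.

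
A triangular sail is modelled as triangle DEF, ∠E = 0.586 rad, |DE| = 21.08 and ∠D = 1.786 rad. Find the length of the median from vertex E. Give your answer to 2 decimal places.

The third angle is ∠F = π − ∠D − ∠E = 0.770 rad.
Law of sines: |EF| = |DE|·sin D/sin F ≈ 29.595.
Law of sines: |FD| = |DE|·sin E/sin F ≈ 16.754.
Median from E: ½√(2·|DE|² + 2·|EF|² − |FD|²) ≈ 24.289.

24.29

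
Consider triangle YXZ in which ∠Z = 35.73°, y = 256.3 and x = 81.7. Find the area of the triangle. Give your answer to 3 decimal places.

Area = ½·y·x·sin Z ≈ 6114.

area ≈ 6114.043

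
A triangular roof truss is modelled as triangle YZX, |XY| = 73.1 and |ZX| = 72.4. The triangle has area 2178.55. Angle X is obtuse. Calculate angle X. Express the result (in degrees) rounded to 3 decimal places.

∠X ≈ 124.587°

From area = ½·|ZX|·|XY|·sin X, we get sin X = 2·area/(|ZX|·|XY|) ≈ 0.82327.
Taking the obtuse solution, ∠X ≈ 124.59°.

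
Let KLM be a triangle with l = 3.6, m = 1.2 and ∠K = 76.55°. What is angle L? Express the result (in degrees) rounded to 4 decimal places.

∠L ≈ 84.0865°

By the law of cosines, k² = l² + m² − 2·l·m·cos K = 12.39, so k ≈ 3.52.
Law of cosines again: cos L = (m² + k² − l²)/(2·m·k) ≈ 0.10303, so ∠L ≈ 84.09°.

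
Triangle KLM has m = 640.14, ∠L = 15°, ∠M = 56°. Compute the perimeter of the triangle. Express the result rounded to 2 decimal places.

perimeter ≈ 1570.07

The third angle is ∠K = 180° − ∠L − ∠M = 109.00°.
Law of sines: k = m·sin K/sin M ≈ 730.08.
Law of sines: l = m·sin L/sin M ≈ 199.85.
Semiperimeter s = (730.08+199.85+640.14)/2 = 785.03.
Perimeter = 730.08 + 199.85 + 640.14 = 1570.1.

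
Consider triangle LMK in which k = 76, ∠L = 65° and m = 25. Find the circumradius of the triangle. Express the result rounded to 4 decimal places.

38.2024

By the law of cosines, l² = m² + k² − 2·m·k·cos L = 4795.1, so l ≈ 69.246.
Area = ½·m·k·sin L ≈ 860.99.
Circumradius = l/(2 sin L) ≈ 38.202.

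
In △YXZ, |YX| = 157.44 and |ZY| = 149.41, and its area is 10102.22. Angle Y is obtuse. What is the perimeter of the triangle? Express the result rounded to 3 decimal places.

573.690

From area = ½·|ZY|·|YX|·sin Y, we get sin Y = 2·area/(|ZY|·|YX|) ≈ 0.85892.
Taking the obtuse solution, ∠Y ≈ 120.80°.
Law of cosines then gives |XZ| ≈ 266.84.
Perimeter = 266.84 + 149.41 + 157.44 = 573.69.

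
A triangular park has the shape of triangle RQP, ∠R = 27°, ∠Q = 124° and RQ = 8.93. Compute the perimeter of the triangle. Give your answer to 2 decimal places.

The third angle is ∠P = 180° − ∠R − ∠Q = 29.00°.
Law of sines: QP = RQ·sin R/sin P ≈ 8.3623.
Law of sines: PR = RQ·sin Q/sin P ≈ 15.271.
Semiperimeter s = (8.3623+15.271+8.93)/2 = 16.281.
Perimeter = 8.3623 + 15.271 + 8.93 = 32.563.

perimeter ≈ 32.56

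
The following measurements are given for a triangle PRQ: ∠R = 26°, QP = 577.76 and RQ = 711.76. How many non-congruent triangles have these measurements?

RQ·sin R = 711.76·sin(26°) ≈ 312.
Since RQ sin R < QP < RQ (312 < 577.76 < 711.76), two triangles exist.

2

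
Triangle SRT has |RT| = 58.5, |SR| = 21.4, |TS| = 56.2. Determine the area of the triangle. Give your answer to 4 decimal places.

599.3779

Semiperimeter s = (58.5 + 56.2 + 21.4)/2 = 68.05.
Heron's formula: area = √(68.05·9.55·11.85·46.65) ≈ 599.38.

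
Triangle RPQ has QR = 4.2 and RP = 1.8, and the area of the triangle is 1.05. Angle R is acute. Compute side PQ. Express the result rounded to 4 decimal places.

2.5209

From area = ½·QR·RP·sin R, we get sin R = 2·area/(QR·RP) ≈ 0.27778.
Taking the acute solution, ∠R ≈ 16.13°.
Law of cosines then gives PQ ≈ 2.5209.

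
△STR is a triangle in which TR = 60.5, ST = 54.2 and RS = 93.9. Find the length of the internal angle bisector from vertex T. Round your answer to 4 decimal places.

t_T ≈ 32.8854

By the law of cosines, cos T = (ST² + TR² − RS²) / (2·ST·TR) ≈ -0.33840, so ∠T ≈ 109.78°.
The bisector from T has length 2·ST·TR·cos(∠T/2)/(ST+TR) ≈ 32.885.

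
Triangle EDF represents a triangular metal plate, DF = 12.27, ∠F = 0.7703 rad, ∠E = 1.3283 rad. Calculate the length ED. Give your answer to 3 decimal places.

8.802

The third angle is ∠D = π − ∠F − ∠E = 1.0430 rad.
Law of sines: ED = DF·sin F/sin E ≈ 8.8017.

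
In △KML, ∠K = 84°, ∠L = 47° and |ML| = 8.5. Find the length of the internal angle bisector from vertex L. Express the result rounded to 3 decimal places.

The third angle is ∠M = 180° − ∠L − ∠K = 49.00°.
Law of sines: |LK| = |ML|·sin M/sin K ≈ 6.4504.
Law of sines: |KM| = |ML|·sin L/sin K ≈ 6.2507.
The bisector from L has length 2·|ML|·|LK|·cos(∠L/2)/(|ML|+|LK|) ≈ 6.7263.

6.726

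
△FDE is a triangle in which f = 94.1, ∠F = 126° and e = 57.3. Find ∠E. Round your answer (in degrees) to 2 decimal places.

Law of sines: sin E = e·sin F/f ≈ 0.49263.
Since f ≥ e, only the acute value applies: ∠E ≈ 29.51°.
Then ∠D = 180° − ∠F − ∠E ≈ 24.49°.

29.51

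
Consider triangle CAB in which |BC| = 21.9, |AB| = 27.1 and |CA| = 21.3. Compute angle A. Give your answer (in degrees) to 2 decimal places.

52.14

By the law of cosines, cos A = (|CA|² + |AB|² − |BC|²) / (2·|CA|·|AB|) ≈ 0.61370, so ∠A ≈ 52.14°.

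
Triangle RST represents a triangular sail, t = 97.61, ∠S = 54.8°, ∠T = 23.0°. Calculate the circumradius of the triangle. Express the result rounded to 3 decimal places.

The third angle is ∠R = 180° − ∠S − ∠T = 102.20°.
Law of sines: r = t·sin R/sin T ≈ 244.17.
Law of sines: s = t·sin S/sin T ≈ 204.13.
Circumradius = t/(2 sin T) ≈ 124.91.

124.907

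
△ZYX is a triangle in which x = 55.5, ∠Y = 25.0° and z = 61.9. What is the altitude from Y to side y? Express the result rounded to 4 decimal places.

By the law of cosines, y² = x² + z² − 2·x·z·cos Y = 684.71, so y ≈ 26.167.
Area = ½·x·z·sin Y ≈ 725.94.
The altitude from Y has length 2·area/y ≈ 55.485.

h_Y ≈ 55.4854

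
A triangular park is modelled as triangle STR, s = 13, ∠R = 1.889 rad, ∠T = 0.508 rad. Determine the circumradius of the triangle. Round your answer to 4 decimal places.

9.5917

The third angle is ∠S = π − ∠T − ∠R = 0.745 rad.
Law of sines: t = s·sin T/sin S ≈ 9.3314.
Law of sines: r = s·sin R/sin S ≈ 18.22.
Circumradius = s/(2 sin S) ≈ 9.5917.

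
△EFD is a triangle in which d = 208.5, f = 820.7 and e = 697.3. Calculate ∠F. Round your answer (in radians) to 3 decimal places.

∠F ≈ 2.088 rad

By the law of cosines, cos F = (d² + e² − f²) / (2·d·e) ≈ -0.49471, so ∠F ≈ 2.0883 rad.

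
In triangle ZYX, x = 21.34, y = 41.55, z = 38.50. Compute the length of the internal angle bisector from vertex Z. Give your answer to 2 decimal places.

t_Z ≈ 23.55

By the law of cosines, cos Z = (y² + x² − z²) / (2·y·x) ≈ 0.39448, so ∠Z ≈ 66.77°.
The bisector from Z has length 2·y·x·cos(∠Z/2)/(y+x) ≈ 23.545.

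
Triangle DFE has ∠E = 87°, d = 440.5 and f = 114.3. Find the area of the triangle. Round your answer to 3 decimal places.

Area = ½·d·f·sin E ≈ 25140.

area ≈ 25140.074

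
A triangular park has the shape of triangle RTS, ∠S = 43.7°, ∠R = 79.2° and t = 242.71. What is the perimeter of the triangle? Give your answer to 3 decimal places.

The third angle is ∠T = 180° − ∠S − ∠R = 57.10°.
Law of sines: r = t·sin R/sin T ≈ 283.95.
Law of sines: s = t·sin S/sin T ≈ 199.71.
Semiperimeter p = (283.95+242.71+199.71)/2 = 363.19.
Perimeter = 283.95 + 242.71 + 199.71 = 726.38.

perimeter ≈ 726.375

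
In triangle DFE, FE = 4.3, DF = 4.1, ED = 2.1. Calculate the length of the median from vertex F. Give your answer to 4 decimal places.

4.0679

Median from F: ½√(2·DF² + 2·FE² − ED²) ≈ 4.0679.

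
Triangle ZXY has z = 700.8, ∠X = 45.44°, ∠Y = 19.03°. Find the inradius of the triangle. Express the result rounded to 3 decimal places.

The third angle is ∠Z = 180° − ∠X − ∠Y = 115.53°.
Law of sines: x = z·sin X/sin Z ≈ 553.36.
Law of sines: y = z·sin Y/sin Z ≈ 253.23.
Area = ½·z·x·sin Y ≈ 63223.
Semiperimeter s = (700.8+553.36+253.23)/2 = 753.7.
Inradius = area/s = 63223/753.7 ≈ 83.884.

r ≈ 83.884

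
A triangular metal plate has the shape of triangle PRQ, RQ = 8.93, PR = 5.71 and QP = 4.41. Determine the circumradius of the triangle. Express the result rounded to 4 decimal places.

5.3457

By the law of cosines, cos P = (QP² + PR² − RQ²) / (2·QP·PR) ≈ -0.54987, so ∠P ≈ 2.153 rad.
Circumradius = RQ/(2 sin P) ≈ 5.3457.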